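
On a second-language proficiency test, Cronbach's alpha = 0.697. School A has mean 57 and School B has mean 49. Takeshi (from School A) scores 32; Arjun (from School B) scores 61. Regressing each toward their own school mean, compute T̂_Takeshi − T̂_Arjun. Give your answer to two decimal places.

T̂_Takeshi = 0.697(32) + 0.303(57) = 39.5750
T̂_Arjun = 0.697(61) + 0.303(49) = 57.3640
Difference = 39.5750 − 57.3640 = -17.7890

-17.79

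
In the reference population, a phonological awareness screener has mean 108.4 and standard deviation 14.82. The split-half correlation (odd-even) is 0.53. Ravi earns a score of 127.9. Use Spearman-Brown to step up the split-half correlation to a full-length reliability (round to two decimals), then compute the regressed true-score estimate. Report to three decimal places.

Spearman-Brown: ρ = 2r/(1 + r) = 2(0.53)/(1 + 0.53) = 1.060/1.53 = 0.6928 → 0.69
T̂ = ρX + (1 − ρ)μ
  = 0.69 × 127.9 + 0.31 × 108.4
  = 88.251 + 33.604
  = 121.8550
  ≈ 121.855

121.855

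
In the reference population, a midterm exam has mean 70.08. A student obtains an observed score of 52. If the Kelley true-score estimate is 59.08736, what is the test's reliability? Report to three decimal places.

T̂ = ρX + (1 − ρ)μ  ⇒  T̂ − μ = ρ(X − μ)
ρ = (T̂ − μ)/(X − μ) = (59.08736 − 70.08) / (52 − 70.08) = -10.99264 / -18.08 = 0.60800

0.608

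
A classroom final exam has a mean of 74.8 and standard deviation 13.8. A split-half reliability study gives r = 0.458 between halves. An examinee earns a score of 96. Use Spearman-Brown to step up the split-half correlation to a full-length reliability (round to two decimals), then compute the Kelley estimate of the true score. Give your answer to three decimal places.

Spearman-Brown: ρ = 2r/(1 + r) = 2(0.458)/(1 + 0.458) = 0.9160/1.458 = 0.6283 → 0.63
T̂ = ρX + (1 − ρ)μ
  = 0.63 × 96 + 0.37 × 74.8
  = 60.48 + 27.676
  = 88.1560
  ≈ 88.156

88.156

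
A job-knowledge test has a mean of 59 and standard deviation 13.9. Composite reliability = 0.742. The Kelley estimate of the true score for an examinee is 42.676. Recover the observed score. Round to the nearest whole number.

37

T̂ = ρX + (1 − ρ)μ  ⇒  X = (T̂ − (1 − ρ)μ) / ρ
X = (42.676 − 0.258 × 59) / 0.742 = (42.676 − 15.222) / 0.742 = 27.454 / 0.742 = 37.00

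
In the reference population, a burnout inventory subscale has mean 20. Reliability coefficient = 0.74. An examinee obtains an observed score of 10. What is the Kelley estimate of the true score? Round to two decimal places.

12.60

T̂ = 0.74(10) + 0.26(20) = 7.40 + 5.20 = 12.600 → 12.60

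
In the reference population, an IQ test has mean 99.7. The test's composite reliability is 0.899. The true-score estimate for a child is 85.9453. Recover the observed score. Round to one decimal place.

84.4

T̂ = ρX + (1 − ρ)μ  ⇒  X = (T̂ − (1 − ρ)μ) / ρ
X = (85.9453 − 0.101 × 99.7) / 0.899 = (85.9453 − 10.0697) / 0.899 = 75.8756 / 0.899 = 84.400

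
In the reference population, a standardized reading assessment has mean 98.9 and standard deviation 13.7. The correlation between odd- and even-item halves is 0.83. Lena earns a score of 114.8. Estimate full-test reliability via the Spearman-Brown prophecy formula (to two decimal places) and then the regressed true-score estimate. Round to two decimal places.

Spearman-Brown: ρ = 2r/(1 + r) = 2(0.83)/(1 + 0.83) = 1.660/1.83 = 0.9071 → 0.91
T̂ = 0.91(114.8) + 0.09(98.9) = 104.468 + 8.901 = 113.369 → 113.37

113.37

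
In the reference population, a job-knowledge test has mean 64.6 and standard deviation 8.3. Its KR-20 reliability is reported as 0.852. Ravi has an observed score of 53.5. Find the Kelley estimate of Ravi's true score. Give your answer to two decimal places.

T̂ = ρX + (1 − ρ)μ
  = 0.852 × 53.5 + 0.148 × 64.6
  = 45.5820 + 9.5608
  = 55.143
  ≈ 55.14

55.14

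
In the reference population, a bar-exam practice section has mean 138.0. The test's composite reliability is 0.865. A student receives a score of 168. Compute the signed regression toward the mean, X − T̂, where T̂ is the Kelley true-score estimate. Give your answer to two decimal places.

T̂ = 0.865(168) + 0.135(138.0) = 145.320 + 18.6300 = 163.9500 → 163.950
X − T̂ = 168 − 163.950 = 4.050 → 4.05

4.05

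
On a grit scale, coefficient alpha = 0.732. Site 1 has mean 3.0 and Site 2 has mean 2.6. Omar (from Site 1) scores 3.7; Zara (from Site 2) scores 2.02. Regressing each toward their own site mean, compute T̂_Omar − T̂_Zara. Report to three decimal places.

1.337

T̂_Omar = 0.732(3.7) + 0.268(3.0) = 3.51240
T̂_Zara = 0.732(2.02) + 0.268(2.6) = 2.17544
Difference = 3.51240 − 2.17544 = 1.33696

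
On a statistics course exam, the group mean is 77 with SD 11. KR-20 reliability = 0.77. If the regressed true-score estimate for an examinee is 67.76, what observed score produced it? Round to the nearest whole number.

T̂ = ρX + (1 − ρ)μ  ⇒  X = (T̂ − (1 − ρ)μ) / ρ
X = (67.76 − 0.23 × 77) / 0.77 = (67.76 − 17.71) / 0.77 = 50.05 / 0.77 = 65.00

65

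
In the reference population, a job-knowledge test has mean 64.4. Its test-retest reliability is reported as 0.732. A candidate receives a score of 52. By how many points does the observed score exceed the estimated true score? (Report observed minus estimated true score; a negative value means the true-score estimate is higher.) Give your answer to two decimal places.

-3.32

T̂ = 0.732(52) + 0.268(64.4) = 38.064 + 17.2592 = 55.3232 → 55.323
X − T̂ = 52 − 55.323 = -3.323 → -3.32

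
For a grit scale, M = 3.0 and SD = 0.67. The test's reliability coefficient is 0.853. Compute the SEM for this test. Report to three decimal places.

0.257

SEM = SD · √(1 − ρ) = 0.67 × √0.147 = 0.67 × 0.3834 = 0.2569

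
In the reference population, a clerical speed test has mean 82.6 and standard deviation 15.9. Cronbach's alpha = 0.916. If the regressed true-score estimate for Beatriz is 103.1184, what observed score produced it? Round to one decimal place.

T̂ = ρX + (1 − ρ)μ  ⇒  X = (T̂ − (1 − ρ)μ) / ρ
X = (103.1184 − 0.084 × 82.6) / 0.916 = (103.1184 − 6.9384) / 0.916 = 96.1800 / 0.916 = 105.000

105.0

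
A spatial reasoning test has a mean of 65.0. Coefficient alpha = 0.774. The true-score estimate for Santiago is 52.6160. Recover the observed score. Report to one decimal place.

49.0

T̂ = ρX + (1 − ρ)μ  ⇒  X = (T̂ − (1 − ρ)μ) / ρ
X = (52.6160 − 0.226 × 65.0) / 0.774 = (52.6160 − 14.6900) / 0.774 = 37.9260 / 0.774 = 49.000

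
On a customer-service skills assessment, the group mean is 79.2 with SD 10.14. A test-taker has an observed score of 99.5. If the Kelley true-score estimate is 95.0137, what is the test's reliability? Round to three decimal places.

0.779

T̂ = ρX + (1 − ρ)μ  ⇒  T̂ − μ = ρ(X − μ)
ρ = (T̂ − μ)/(X − μ) = (95.0137 − 79.2) / (99.5 − 79.2) = 15.8137 / 20.3 = 0.77900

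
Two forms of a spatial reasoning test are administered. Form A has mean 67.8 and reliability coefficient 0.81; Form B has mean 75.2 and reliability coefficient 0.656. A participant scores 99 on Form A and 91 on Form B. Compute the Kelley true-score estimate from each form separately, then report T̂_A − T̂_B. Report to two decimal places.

7.51

T̂_A = 0.81(99) + 0.19(67.8) = 93.0720
T̂_B = 0.656(91) + 0.344(75.2) = 85.5648
T̂_A − T̂_B = 7.5072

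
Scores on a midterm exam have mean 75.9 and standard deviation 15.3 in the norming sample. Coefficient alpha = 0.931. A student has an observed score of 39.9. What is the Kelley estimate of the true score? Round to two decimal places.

42.38

T̂ = 0.931(39.9) + 0.069(75.9) = 37.1469 + 5.2371 = 42.384 → 42.38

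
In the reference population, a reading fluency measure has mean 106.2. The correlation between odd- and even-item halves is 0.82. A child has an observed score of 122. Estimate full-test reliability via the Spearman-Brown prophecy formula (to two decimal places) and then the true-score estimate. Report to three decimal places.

120.420

Spearman-Brown: ρ = 2r/(1 + r) = 2(0.82)/(1 + 0.82) = 1.640/1.82 = 0.9011 → 0.90
T̂ = 0.90(122) + 0.10(106.2) = 109.80 + 10.620 = 120.4200 → 120.420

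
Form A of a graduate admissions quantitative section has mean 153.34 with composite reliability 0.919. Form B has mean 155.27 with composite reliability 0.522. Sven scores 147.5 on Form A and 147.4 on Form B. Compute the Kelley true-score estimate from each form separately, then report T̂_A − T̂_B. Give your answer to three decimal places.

T̂_A = 0.919(147.5) + 0.081(153.34) = 147.97304
T̂_B = 0.522(147.4) + 0.478(155.27) = 151.16186
T̂_A − T̂_B = -3.18882

-3.189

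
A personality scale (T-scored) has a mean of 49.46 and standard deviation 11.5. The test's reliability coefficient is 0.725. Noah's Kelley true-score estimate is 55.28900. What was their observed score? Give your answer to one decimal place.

57.5

T̂ = ρX + (1 − ρ)μ  ⇒  X = (T̂ − (1 − ρ)μ) / ρ
X = (55.28900 − 0.275 × 49.46) / 0.725 = (55.28900 − 13.60150) / 0.725 = 41.68750 / 0.725 = 57.500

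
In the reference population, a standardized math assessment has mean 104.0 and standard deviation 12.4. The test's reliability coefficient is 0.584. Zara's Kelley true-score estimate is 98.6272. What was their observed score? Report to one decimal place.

94.8

T̂ = ρX + (1 − ρ)μ  ⇒  X = (T̂ − (1 − ρ)μ) / ρ
X = (98.6272 − 0.416 × 104.0) / 0.584 = (98.6272 − 43.2640) / 0.584 = 55.3632 / 0.584 = 94.800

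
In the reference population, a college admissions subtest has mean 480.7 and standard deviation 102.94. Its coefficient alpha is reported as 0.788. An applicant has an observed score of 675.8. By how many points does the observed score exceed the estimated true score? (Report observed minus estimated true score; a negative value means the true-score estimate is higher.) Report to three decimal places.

41.361

Regress the observed score toward the mean by the unreliability: T̂ = 0.788·675.8 + 0.212·480.7 = 532.5304 + 101.9084 = 634.43880.
X − T̂ = 675.8 − 634.4388 = 41.3612 → 41.361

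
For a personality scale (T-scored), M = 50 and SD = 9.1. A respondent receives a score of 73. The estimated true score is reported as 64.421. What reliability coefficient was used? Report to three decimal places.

0.627

T̂ = ρX + (1 − ρ)μ  ⇒  T̂ − μ = ρ(X − μ)
ρ = (T̂ − μ)/(X − μ) = (64.421 − 50) / (73 − 50) = 14.421 / 23.0 = 0.62700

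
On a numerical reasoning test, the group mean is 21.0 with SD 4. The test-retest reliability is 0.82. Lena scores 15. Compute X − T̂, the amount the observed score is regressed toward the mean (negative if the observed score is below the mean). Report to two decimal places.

Regress the observed score toward the mean by the unreliability: T̂ = 0.82·15 + 0.18·21.0 = 12.30 + 3.780 = 16.0800.
X − T̂ = 15 − 16.080 = -1.080 → -1.08

-1.08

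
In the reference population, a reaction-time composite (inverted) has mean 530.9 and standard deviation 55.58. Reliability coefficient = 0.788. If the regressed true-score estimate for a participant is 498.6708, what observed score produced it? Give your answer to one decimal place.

490.0

T̂ = ρX + (1 − ρ)μ  ⇒  X = (T̂ − (1 − ρ)μ) / ρ
X = (498.6708 − 0.212 × 530.9) / 0.788 = (498.6708 − 112.5508) / 0.788 = 386.1200 / 0.788 = 490.000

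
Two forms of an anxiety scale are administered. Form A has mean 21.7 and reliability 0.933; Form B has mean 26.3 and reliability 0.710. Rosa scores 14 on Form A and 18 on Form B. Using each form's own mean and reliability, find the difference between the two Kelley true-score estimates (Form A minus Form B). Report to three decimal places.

-5.891

T̂_A = 0.933(14) + 0.067(21.7) = 14.51590
T̂_B = 0.710(18) + 0.290(26.3) = 20.40700
T̂_A − T̂_B = -5.89110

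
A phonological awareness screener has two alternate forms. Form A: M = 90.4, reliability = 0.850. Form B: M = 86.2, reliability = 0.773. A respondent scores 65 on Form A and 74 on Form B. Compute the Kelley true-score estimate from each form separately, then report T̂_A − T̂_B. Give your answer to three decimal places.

-7.959

T̂_A = 0.850(65) + 0.150(90.4) = 68.81000
T̂_B = 0.773(74) + 0.227(86.2) = 76.76940
T̂_A − T̂_B = -7.95940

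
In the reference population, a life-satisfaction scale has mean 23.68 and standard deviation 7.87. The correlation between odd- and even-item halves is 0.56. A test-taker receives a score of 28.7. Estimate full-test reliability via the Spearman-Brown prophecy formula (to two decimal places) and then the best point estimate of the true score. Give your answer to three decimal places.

27.294

Spearman-Brown: ρ = 2r/(1 + r) = 2(0.56)/(1 + 0.56) = 1.120/1.56 = 0.7179 → 0.72
T̂ = ρX + (1 − ρ)μ
  = 0.72 × 28.7 + 0.28 × 23.68
  = 20.664 + 6.6304
  = 27.2944
  ≈ 27.294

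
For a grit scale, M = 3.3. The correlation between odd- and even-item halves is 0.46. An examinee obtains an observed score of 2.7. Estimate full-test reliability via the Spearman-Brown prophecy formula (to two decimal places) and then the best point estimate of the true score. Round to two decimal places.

2.92

Spearman-Brown: ρ = 2r/(1 + r) = 2(0.46)/(1 + 0.46) = 0.920/1.46 = 0.6301 → 0.63
T̂ = ρX + (1 − ρ)μ
  = 0.63 × 2.7 + 0.37 × 3.3
  = 1.701 + 1.221
  = 2.922
  ≈ 2.92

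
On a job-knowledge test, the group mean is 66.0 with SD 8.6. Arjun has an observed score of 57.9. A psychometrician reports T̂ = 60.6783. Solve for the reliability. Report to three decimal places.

T̂ = ρX + (1 − ρ)μ  ⇒  T̂ − μ = ρ(X − μ)
ρ = (T̂ − μ)/(X − μ) = (60.6783 − 66.0) / (57.9 − 66.0) = -5.3217 / -8.1 = 0.65700

0.657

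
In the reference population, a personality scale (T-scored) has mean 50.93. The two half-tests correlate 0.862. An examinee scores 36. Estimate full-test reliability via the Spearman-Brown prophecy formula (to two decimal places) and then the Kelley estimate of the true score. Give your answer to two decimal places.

37.05

Spearman-Brown: ρ = 2r/(1 + r) = 2(0.862)/(1 + 0.862) = 1.7240/1.862 = 0.9259 → 0.93
T̂ = 0.93(36) + 0.07(50.93) = 33.48 + 3.5651 = 37.045 → 37.05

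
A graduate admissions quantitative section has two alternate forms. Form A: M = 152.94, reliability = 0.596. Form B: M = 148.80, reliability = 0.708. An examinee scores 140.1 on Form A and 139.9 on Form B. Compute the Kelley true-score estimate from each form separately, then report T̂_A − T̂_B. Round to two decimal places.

2.79

T̂_A = 0.596(140.1) + 0.404(152.94) = 145.2874
T̂_B = 0.708(139.9) + 0.292(148.80) = 142.4988
T̂_A − T̂_B = 2.7886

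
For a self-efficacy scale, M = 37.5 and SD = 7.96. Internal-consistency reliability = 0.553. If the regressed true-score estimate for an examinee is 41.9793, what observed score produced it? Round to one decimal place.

45.6

T̂ = ρX + (1 − ρ)μ  ⇒  X = (T̂ − (1 − ρ)μ) / ρ
X = (41.9793 − 0.447 × 37.5) / 0.553 = (41.9793 − 16.7625) / 0.553 = 25.2168 / 0.553 = 45.600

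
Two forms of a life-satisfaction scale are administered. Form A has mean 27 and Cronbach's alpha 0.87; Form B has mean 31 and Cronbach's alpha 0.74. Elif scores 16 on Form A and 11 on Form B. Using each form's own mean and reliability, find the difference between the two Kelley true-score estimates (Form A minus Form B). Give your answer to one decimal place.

1.2

T̂_A = 0.87(16) + 0.13(27) = 17.430
T̂_B = 0.74(11) + 0.26(31) = 16.200
T̂_A − T̂_B = 1.230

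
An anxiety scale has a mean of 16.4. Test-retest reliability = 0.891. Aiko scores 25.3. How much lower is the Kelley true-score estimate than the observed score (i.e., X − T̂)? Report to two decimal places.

0.97

T̂ = 0.891(25.3) + 0.109(16.4) = 22.5423 + 1.7876 = 24.3299 → 24.330
X − T̂ = 25.3 − 24.330 = 0.970 → 0.97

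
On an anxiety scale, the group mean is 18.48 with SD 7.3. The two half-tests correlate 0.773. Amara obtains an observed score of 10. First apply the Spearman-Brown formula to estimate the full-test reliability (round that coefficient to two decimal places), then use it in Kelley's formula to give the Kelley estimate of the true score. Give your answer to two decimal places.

Spearman-Brown: ρ = 2r/(1 + r) = 2(0.773)/(1 + 0.773) = 1.5460/1.773 = 0.8720 → 0.87
T̂ = 0.87(10) + 0.13(18.48) = 8.70 + 2.4024 = 11.102 → 11.10

11.10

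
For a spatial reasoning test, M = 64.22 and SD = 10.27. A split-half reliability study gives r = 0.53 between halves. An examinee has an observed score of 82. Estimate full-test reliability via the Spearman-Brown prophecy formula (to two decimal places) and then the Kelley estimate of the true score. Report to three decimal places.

76.488

Spearman-Brown: ρ = 2r/(1 + r) = 2(0.53)/(1 + 0.53) = 1.060/1.53 = 0.6928 → 0.69
T̂ = ρX + (1 − ρ)μ
  = 0.69 × 82 + 0.31 × 64.22
  = 56.58 + 19.9082
  = 76.4882
  ≈ 76.488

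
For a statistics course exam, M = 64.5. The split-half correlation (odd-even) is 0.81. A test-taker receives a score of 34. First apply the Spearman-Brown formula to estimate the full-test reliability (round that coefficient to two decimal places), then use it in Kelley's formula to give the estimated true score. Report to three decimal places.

37.050

Spearman-Brown: ρ = 2r/(1 + r) = 2(0.81)/(1 + 0.81) = 1.620/1.81 = 0.8950 → 0.90
T̂ = 0.90(34) + 0.10(64.5) = 30.60 + 6.450 = 37.0500 → 37.050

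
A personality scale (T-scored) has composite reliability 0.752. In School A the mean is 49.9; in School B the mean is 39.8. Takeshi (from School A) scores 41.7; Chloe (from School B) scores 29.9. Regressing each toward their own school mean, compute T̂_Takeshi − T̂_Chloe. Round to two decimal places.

11.38

T̂_Takeshi = 0.752(41.7) + 0.248(49.9) = 43.7336
T̂_Chloe = 0.752(29.9) + 0.248(39.8) = 32.3552
Difference = 43.7336 − 32.3552 = 11.3784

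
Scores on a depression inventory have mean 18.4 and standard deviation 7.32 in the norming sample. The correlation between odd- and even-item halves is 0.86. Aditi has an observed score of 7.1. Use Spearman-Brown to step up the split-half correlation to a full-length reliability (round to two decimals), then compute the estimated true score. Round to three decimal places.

Spearman-Brown: ρ = 2r/(1 + r) = 2(0.86)/(1 + 0.86) = 1.720/1.86 = 0.9247 → 0.92
T̂ = ρX + (1 − ρ)μ
  = 0.92 × 7.1 + 0.08 × 18.4
  = 6.532 + 1.472
  = 8.0040
  ≈ 8.004

8.004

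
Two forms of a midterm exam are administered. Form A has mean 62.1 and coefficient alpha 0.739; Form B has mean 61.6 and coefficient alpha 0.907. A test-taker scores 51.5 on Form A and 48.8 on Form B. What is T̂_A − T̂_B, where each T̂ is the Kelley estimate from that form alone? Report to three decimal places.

4.276

T̂_A = 0.739(51.5) + 0.261(62.1) = 54.26660
T̂_B = 0.907(48.8) + 0.093(61.6) = 49.99040
T̂_A − T̂_B = 4.27620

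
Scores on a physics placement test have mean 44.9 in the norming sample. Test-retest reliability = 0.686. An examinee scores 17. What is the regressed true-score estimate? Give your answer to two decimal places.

25.76

T̂ = ρX + (1 − ρ)μ
  = 0.686 × 17 + 0.314 × 44.9
  = 11.662 + 14.0986
  = 25.761
  ≈ 25.76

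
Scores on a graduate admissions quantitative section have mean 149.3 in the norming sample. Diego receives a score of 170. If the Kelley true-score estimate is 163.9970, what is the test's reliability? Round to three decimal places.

0.710

T̂ = ρX + (1 − ρ)μ  ⇒  T̂ − μ = ρ(X − μ)
ρ = (T̂ − μ)/(X − μ) = (163.9970 − 149.3) / (170 − 149.3) = 14.6970 / 20.7 = 0.71000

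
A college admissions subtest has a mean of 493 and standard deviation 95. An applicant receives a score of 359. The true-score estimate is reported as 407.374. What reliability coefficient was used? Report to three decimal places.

T̂ = ρX + (1 − ρ)μ  ⇒  T̂ − μ = ρ(X − μ)
ρ = (T̂ − μ)/(X − μ) = (407.374 − 493) / (359 − 493) = -85.626 / -134.0 = 0.63900

0.639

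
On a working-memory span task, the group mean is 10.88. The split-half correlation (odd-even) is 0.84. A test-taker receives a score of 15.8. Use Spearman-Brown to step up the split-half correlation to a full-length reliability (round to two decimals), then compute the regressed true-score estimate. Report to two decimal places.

Spearman-Brown: ρ = 2r/(1 + r) = 2(0.84)/(1 + 0.84) = 1.680/1.84 = 0.9130 → 0.91
T̂ = 0.91(15.8) + 0.09(10.88) = 14.378 + 0.9792 = 15.357 → 15.36

15.36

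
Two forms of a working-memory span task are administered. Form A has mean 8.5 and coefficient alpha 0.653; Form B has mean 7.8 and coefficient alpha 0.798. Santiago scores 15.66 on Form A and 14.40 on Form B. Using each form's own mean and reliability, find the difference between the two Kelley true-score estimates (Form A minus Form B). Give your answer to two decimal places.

0.11

T̂_A = 0.653(15.66) + 0.347(8.5) = 13.1755
T̂_B = 0.798(14.40) + 0.202(7.8) = 13.0668
T̂_A − T̂_B = 0.1087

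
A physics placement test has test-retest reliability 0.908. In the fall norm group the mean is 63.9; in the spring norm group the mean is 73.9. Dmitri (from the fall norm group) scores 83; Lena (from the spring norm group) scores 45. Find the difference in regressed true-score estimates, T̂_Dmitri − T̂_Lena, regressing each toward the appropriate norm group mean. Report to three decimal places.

33.584

T̂_Dmitri = 0.908(83) + 0.092(63.9) = 81.24280
T̂_Lena = 0.908(45) + 0.092(73.9) = 47.65880
Difference = 81.24280 − 47.65880 = 33.58400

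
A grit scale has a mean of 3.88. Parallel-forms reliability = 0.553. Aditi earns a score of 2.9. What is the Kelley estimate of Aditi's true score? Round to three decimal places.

3.338

T̂ = ρX + (1 − ρ)μ
  = 0.553 × 2.9 + 0.447 × 3.88
  = 1.6037 + 1.73436
  = 3.3381
  ≈ 3.338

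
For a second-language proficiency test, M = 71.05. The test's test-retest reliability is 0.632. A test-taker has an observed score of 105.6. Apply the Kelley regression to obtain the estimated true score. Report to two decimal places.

92.89

T̂ = 0.632(105.6) + 0.368(71.05) = 66.7392 + 26.14640 = 92.886 → 92.89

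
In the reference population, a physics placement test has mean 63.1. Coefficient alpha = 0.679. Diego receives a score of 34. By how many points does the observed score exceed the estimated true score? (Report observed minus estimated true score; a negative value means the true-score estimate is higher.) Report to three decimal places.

T̂ = 0.679(34) + 0.321(63.1) = 23.086 + 20.2551 = 43.34110 → 43.3411
X − T̂ = 34 − 43.3411 = -9.3411 → -9.341

-9.341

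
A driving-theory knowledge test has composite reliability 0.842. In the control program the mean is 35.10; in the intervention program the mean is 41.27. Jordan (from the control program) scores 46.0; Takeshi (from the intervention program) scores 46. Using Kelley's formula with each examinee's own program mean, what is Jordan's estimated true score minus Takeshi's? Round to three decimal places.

T̂_Jordan = 0.842(46.0) + 0.158(35.10) = 44.27780
T̂_Takeshi = 0.842(46) + 0.158(41.27) = 45.25266
Difference = 44.27780 − 45.25266 = -0.97486

-0.975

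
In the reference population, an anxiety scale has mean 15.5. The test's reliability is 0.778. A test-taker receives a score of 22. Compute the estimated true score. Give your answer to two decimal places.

20.56

Weight the observed score by reliability and the mean by (1 − reliability): T̂ = 0.778·22 + 0.222·15.5 = 17.116 + 3.4410 = 20.557.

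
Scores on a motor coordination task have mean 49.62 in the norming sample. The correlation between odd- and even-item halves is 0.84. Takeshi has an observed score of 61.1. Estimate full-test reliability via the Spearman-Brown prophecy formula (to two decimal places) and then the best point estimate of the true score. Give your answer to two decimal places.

60.07

Spearman-Brown: ρ = 2r/(1 + r) = 2(0.84)/(1 + 0.84) = 1.680/1.84 = 0.9130 → 0.91
Weight the observed score by reliability and the mean by (1 − reliability): T̂ = 0.91·61.1 + 0.09·49.62 = 55.601 + 4.4658 = 60.067.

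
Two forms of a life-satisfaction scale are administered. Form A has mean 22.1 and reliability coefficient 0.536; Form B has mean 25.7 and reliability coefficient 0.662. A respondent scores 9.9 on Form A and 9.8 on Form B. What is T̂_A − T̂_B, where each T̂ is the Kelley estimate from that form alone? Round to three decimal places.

T̂_A = 0.536(9.9) + 0.464(22.1) = 15.56080
T̂_B = 0.662(9.8) + 0.338(25.7) = 15.17420
T̂_A − T̂_B = 0.38660

0.387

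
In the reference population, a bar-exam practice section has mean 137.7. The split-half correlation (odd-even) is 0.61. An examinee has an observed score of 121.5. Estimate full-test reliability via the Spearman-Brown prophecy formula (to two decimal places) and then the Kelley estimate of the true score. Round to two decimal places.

Spearman-Brown: ρ = 2r/(1 + r) = 2(0.61)/(1 + 0.61) = 1.220/1.61 = 0.7578 → 0.76
Regress the observed score toward the mean by the unreliability: T̂ = 0.76·121.5 + 0.24·137.7 = 92.340 + 33.048 = 125.388.

125.39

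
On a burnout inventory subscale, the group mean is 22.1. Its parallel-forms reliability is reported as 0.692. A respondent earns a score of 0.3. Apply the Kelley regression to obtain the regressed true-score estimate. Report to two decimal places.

7.01

T̂ = 0.692(0.3) + 0.308(22.1) = 0.2076 + 6.8068 = 7.014 → 7.01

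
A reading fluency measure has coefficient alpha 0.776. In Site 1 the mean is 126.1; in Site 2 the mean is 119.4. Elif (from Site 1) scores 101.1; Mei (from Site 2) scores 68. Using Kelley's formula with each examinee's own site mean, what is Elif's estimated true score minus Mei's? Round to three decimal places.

T̂_Elif = 0.776(101.1) + 0.224(126.1) = 106.70000
T̂_Mei = 0.776(68) + 0.224(119.4) = 79.51360
Difference = 106.70000 − 79.51360 = 27.18640

27.186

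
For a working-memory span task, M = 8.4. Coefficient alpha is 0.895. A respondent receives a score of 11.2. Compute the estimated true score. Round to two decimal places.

T̂ = ρX + (1 − ρ)μ
  = 0.895 × 11.2 + 0.105 × 8.4
  = 10.0240 + 0.8820
  = 10.906
  ≈ 10.91

10.91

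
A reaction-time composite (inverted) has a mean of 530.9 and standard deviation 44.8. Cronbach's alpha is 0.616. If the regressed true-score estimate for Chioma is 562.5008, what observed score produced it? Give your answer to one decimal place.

T̂ = ρX + (1 − ρ)μ  ⇒  X = (T̂ − (1 − ρ)μ) / ρ
X = (562.5008 − 0.384 × 530.9) / 0.616 = (562.5008 − 203.8656) / 0.616 = 358.6352 / 0.616 = 582.200

582.2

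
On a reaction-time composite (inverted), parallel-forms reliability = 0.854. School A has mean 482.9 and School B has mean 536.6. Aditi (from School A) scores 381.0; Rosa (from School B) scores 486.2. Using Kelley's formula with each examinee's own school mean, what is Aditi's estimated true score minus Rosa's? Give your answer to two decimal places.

T̂_Aditi = 0.854(381.0) + 0.146(482.9) = 395.8774
T̂_Rosa = 0.854(486.2) + 0.146(536.6) = 493.5584
Difference = 395.8774 − 493.5584 = -97.6810

-97.68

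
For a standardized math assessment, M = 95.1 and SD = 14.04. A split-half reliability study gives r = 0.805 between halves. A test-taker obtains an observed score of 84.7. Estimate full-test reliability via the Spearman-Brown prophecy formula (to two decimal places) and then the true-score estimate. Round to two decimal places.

Spearman-Brown: ρ = 2r/(1 + r) = 2(0.805)/(1 + 0.805) = 1.6100/1.805 = 0.8920 → 0.89
Kelley's formula gives T̂ = 0.89·84.7 + 0.11·95.1 = 75.383 + 10.461 = 85.844.

85.84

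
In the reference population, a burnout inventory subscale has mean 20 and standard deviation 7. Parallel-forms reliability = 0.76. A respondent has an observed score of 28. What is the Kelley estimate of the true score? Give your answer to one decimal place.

T̂ = 0.76(28) + 0.24(20) = 21.28 + 4.80 = 26.08 → 26.1

26.1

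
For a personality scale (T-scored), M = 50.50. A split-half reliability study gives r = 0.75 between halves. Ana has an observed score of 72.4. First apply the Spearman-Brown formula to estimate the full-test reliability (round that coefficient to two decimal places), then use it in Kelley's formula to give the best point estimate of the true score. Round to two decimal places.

69.33

Spearman-Brown: ρ = 2r/(1 + r) = 2(0.75)/(1 + 0.75) = 1.500/1.75 = 0.8571 → 0.86
T̂ = ρX + (1 − ρ)μ
  = 0.86 × 72.4 + 0.14 × 50.50
  = 62.264 + 7.0700
  = 69.334
  ≈ 69.33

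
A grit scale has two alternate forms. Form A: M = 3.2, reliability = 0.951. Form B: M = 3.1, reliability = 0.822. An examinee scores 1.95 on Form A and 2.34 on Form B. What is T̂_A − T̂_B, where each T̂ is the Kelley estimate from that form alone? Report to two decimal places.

T̂_A = 0.951(1.95) + 0.049(3.2) = 2.0112
T̂_B = 0.822(2.34) + 0.178(3.1) = 2.4753
T̂_A − T̂_B = -0.4640

-0.46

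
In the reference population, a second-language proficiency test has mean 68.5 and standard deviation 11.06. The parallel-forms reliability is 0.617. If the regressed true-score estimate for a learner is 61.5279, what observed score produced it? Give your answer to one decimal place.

57.2

T̂ = ρX + (1 − ρ)μ  ⇒  X = (T̂ − (1 − ρ)μ) / ρ
X = (61.5279 − 0.383 × 68.5) / 0.617 = (61.5279 − 26.2355) / 0.617 = 35.2924 / 0.617 = 57.200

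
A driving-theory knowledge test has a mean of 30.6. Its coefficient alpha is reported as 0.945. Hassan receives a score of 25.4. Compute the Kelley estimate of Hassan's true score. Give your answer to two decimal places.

25.69

Kelley's formula gives T̂ = 0.945·25.4 + 0.055·30.6 = 24.0030 + 1.6830 = 25.686.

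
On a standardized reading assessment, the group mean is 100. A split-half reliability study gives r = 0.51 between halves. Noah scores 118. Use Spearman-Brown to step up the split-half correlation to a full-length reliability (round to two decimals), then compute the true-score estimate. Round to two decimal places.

Spearman-Brown: ρ = 2r/(1 + r) = 2(0.51)/(1 + 0.51) = 1.020/1.51 = 0.6755 → 0.68
T̂ = 0.68(118) + 0.32(100) = 80.24 + 32.00 = 112.240 → 112.24

112.24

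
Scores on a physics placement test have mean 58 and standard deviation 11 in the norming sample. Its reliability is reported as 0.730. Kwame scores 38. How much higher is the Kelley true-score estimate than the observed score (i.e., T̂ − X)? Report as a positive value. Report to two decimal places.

5.40

T̂ = 0.730(38) + 0.270(58) = 27.740 + 15.660 = 43.4000 → 43.400
T̂ − X = 43.400 − 38 = 5.400 → 5.40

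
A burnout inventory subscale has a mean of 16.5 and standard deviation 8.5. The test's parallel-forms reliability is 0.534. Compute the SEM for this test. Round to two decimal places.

SEM = SD · √(1 − ρ) = 8.5 × √0.466 = 8.5 × 0.6826 = 5.802

5.80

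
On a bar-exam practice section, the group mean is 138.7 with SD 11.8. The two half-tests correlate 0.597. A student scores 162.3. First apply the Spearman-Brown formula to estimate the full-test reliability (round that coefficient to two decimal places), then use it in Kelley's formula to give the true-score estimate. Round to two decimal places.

156.40

Spearman-Brown: ρ = 2r/(1 + r) = 2(0.597)/(1 + 0.597) = 1.1940/1.597 = 0.7477 → 0.75
T̂ = 0.75(162.3) + 0.25(138.7) = 121.725 + 34.675 = 156.400 → 156.40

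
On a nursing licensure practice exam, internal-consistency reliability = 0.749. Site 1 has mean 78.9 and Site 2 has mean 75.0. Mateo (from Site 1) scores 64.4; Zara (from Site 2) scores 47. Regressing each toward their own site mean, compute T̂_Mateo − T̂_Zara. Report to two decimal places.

14.01

T̂_Mateo = 0.749(64.4) + 0.251(78.9) = 68.0395
T̂_Zara = 0.749(47) + 0.251(75.0) = 54.0280
Difference = 68.0395 − 54.0280 = 14.0115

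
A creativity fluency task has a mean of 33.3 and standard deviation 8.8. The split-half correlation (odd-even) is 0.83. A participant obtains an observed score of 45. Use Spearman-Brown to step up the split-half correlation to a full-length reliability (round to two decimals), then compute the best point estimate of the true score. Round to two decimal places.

43.95

Spearman-Brown: ρ = 2r/(1 + r) = 2(0.83)/(1 + 0.83) = 1.660/1.83 = 0.9071 → 0.91
Kelley's formula gives T̂ = 0.91·45 + 0.09·33.3 = 40.95 + 2.997 = 43.947.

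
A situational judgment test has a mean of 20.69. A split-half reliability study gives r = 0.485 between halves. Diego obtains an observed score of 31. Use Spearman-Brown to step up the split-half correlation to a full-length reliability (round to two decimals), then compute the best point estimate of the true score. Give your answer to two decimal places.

27.39

Spearman-Brown: ρ = 2r/(1 + r) = 2(0.485)/(1 + 0.485) = 0.9700/1.485 = 0.6532 → 0.65
T̂ = ρX + (1 − ρ)μ
  = 0.65 × 31 + 0.35 × 20.69
  = 20.15 + 7.2415
  = 27.392
  ≈ 27.39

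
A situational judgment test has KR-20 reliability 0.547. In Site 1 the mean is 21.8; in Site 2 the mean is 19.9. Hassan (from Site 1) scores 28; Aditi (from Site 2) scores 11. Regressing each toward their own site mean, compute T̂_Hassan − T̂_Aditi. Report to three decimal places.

T̂_Hassan = 0.547(28) + 0.453(21.8) = 25.19140
T̂_Aditi = 0.547(11) + 0.453(19.9) = 15.03170
Difference = 25.19140 − 15.03170 = 10.15970

10.160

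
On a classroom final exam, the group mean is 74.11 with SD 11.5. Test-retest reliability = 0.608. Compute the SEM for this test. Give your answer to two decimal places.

7.20

SEM = SD · √(1 − ρ) = 11.5 × √0.392 = 11.5 × 0.6261 = 7.200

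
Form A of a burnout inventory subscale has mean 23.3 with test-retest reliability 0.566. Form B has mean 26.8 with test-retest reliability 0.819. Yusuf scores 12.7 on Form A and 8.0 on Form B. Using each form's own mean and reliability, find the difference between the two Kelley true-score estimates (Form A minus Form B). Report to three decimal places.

5.898

T̂_A = 0.566(12.7) + 0.434(23.3) = 17.30040
T̂_B = 0.819(8.0) + 0.181(26.8) = 11.40280
T̂_A − T̂_B = 5.89760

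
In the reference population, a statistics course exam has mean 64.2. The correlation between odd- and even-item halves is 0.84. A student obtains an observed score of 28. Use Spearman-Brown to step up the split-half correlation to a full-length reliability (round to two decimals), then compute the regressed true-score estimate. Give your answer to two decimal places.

Spearman-Brown: ρ = 2r/(1 + r) = 2(0.84)/(1 + 0.84) = 1.680/1.84 = 0.9130 → 0.91
T̂ = 0.91(28) + 0.09(64.2) = 25.48 + 5.778 = 31.258 → 31.26

31.26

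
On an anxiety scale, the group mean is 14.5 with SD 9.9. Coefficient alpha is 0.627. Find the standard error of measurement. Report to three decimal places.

SEM = SD · √(1 − ρ) = 9.9 × √0.373 = 9.9 × 0.6107 = 6.0463

6.046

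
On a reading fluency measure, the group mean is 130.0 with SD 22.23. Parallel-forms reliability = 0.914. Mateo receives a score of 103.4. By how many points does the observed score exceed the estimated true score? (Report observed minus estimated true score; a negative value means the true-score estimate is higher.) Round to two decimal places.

-2.29

T̂ = ρX + (1 − ρ)μ
  = 0.914 × 103.4 + 0.086 × 130.0
  = 94.5076 + 11.1800
  = 105.6876
  ≈ 105.688
X − T̂ = 103.4 − 105.688 = -2.288 → -2.29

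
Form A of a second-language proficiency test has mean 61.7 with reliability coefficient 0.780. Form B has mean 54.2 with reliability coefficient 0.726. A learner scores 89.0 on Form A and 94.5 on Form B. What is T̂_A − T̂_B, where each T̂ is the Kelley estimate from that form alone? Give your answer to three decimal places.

T̂_A = 0.780(89.0) + 0.220(61.7) = 82.99400
T̂_B = 0.726(94.5) + 0.274(54.2) = 83.45780
T̂_A − T̂_B = -0.46380

-0.464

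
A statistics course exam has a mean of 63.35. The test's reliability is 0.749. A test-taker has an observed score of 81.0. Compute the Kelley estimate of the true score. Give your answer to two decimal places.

76.57

T̂ = 0.749(81.0) + 0.251(63.35) = 60.6690 + 15.90085 = 76.570 → 76.57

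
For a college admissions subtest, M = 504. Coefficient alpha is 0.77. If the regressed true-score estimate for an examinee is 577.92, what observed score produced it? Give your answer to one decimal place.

600.0

T̂ = ρX + (1 − ρ)μ  ⇒  X = (T̂ − (1 − ρ)μ) / ρ
X = (577.92 − 0.23 × 504) / 0.77 = (577.92 − 115.92) / 0.77 = 462.00 / 0.77 = 600.000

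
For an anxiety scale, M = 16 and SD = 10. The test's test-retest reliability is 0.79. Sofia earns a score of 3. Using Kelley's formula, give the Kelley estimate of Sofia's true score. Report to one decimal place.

Weight the observed score by reliability and the mean by (1 − reliability): T̂ = 0.79·3 + 0.21·16 = 2.37 + 3.36 = 5.73.

5.7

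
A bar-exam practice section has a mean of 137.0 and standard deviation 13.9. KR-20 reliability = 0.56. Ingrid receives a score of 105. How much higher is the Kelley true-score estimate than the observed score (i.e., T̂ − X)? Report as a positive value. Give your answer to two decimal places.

14.08

T̂ = 0.56(105) + 0.44(137.0) = 58.80 + 60.280 = 119.0800 → 119.080
T̂ − X = 119.080 − 105 = 14.080 → 14.08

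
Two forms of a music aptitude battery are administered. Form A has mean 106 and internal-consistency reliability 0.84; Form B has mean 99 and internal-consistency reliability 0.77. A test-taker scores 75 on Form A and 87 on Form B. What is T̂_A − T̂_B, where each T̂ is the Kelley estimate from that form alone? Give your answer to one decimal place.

T̂_A = 0.84(75) + 0.16(106) = 79.960
T̂_B = 0.77(87) + 0.23(99) = 89.760
T̂_A − T̂_B = -9.800

-9.8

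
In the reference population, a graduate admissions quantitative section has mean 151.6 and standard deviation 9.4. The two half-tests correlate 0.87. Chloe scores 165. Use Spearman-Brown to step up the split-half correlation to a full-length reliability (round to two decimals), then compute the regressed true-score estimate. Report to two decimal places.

Spearman-Brown: ρ = 2r/(1 + r) = 2(0.87)/(1 + 0.87) = 1.740/1.87 = 0.9305 → 0.93
T̂ = 0.93(165) + 0.07(151.6) = 153.45 + 10.612 = 164.062 → 164.06

164.06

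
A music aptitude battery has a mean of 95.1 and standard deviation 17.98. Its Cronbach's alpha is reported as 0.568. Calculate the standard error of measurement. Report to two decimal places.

11.82

SEM = SD · √(1 − ρ) = 17.98 × √0.432 = 17.98 × 0.6573 = 11.818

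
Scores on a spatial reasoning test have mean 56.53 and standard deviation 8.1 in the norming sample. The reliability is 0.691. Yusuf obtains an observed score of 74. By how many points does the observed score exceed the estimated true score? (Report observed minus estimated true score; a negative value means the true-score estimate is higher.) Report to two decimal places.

5.40

T̂ = 0.691(74) + 0.309(56.53) = 51.134 + 17.46777 = 68.6018 → 68.602
X − T̂ = 74 − 68.602 = 5.398 → 5.40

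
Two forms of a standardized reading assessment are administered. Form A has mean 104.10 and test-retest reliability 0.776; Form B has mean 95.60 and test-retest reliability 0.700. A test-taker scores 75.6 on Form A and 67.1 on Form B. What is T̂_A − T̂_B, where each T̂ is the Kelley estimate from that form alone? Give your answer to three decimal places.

T̂_A = 0.776(75.6) + 0.224(104.10) = 81.98400
T̂_B = 0.700(67.1) + 0.300(95.60) = 75.65000
T̂_A − T̂_B = 6.33400

6.334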